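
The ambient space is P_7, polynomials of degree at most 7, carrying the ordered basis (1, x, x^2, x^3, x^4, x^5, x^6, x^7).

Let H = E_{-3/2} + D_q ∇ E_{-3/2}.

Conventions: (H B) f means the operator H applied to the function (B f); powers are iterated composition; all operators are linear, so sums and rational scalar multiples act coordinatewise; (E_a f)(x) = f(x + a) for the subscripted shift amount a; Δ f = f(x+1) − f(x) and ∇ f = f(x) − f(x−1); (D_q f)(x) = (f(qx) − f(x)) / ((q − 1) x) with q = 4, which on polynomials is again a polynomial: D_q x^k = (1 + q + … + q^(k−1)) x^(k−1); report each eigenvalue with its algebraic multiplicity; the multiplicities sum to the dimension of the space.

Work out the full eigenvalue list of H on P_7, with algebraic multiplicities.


λ = 1 (multiplicity 8)

image of 1: 1
image of x: x - 3/2
image of x^2: x^2 - 3x + 17/4
image of x^3: x^3 - (9/2)x^2 + (87/4)x - 123/8
image of x^4: x^4 - 6x^3 + (195/2)x^2 - (267/2)x + 865/16
image of x^5: x^5 - (15/2)x^4 + (895/2)x^3 - (3495/4)x^2 + (10205/16)x - 5683/32
image of x^6: x^6 - 9x^5 + (8319/4)x^4 - (10335/2)x^3 + (83535/16)x^2 - (41529/16)x + 35313/64
image of x^7: x^7 - (21/2)x^6 + (38409/4)x^5 - (230097/8)x^4 + (585935/16)x^3 - (804783/32)x^2 + (610323/64)x - 210731/128
the matrix is upper triangular; its diagonal is (1, 1, 1, 1, 1, 1, 1, 1)
for a triangular matrix the eigenvalues are the diagonal entries, with algebraic multiplicity their repetition count


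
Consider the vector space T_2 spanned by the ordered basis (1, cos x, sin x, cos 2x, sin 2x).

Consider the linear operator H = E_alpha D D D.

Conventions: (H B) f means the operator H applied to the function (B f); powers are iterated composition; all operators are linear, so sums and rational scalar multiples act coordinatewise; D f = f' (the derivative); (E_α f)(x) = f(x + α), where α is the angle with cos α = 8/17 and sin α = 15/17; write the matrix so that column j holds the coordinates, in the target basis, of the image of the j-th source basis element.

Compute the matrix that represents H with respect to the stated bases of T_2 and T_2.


image of 1: 0
image of cos x: (15/17)cos x + (8/17)sin x
image of sin x: -(8/17)cos x + (15/17)sin x
image of cos 2x: (1920/289)cos 2x - (1288/289)sin 2x
image of sin 2x: (1288/289)cos 2x + (1920/289)sin 2x
each image's coordinates form column j of the matrix

the matrix is [[0, 0, 0, 0, 0]; [0, 15/17, -8/17, 0, 0]; [0, 8/17, 15/17, 0, 0]; [0, 0, 0, 1920/289, 1288/289]; [0, 0, 0, -1288/289, 1920/289]] (rows listed top to bottom)


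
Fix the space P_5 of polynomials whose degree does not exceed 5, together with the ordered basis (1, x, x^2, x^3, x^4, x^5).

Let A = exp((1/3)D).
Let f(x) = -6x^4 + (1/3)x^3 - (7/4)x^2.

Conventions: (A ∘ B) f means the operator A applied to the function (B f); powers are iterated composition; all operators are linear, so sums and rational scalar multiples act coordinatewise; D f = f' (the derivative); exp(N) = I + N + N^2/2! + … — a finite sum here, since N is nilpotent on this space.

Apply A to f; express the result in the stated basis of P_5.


the image equals g(x) = -6x^4 - (23/3)x^3 - (65/12)x^2 - (35/18)x - 83/324

order-1 term: -8x^3 + (1/3)x^2 - (7/6)x
order-2 term: -4x^2 + (1/9)x - 7/36
order-3 term: -(8/9)x + 1/81
order-4 term: -2/27
the series for exp((1/3)D) f terminates at order 4
exp((1/3)D) f = -6x^4 - (23/3)x^3 - (65/12)x^2 - (35/18)x - 83/324


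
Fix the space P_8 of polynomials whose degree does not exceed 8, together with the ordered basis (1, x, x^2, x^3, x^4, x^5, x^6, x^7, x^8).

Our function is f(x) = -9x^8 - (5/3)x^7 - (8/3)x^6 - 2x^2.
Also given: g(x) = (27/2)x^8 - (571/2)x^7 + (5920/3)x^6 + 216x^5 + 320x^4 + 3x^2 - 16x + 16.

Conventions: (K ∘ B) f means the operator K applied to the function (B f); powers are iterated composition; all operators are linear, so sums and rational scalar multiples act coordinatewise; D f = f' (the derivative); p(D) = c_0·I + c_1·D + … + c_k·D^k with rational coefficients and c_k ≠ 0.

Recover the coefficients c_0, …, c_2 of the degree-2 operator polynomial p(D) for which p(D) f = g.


D^0 f = -9x^8 - (5/3)x^7 - (8/3)x^6 - 2x^2
D^1 f = -72x^7 - (35/3)x^6 - 16x^5 - 4x
D^2 f = -504x^6 - 70x^5 - 80x^4 - 4
matching coefficients of g against c_0 f + c_1 Df + … from the top degree down determines the c_i
solution: c_0 = -3/2, c_1 = 4, c_2 = -4

p(D) = -(3/2)·I + 4·D − 4·D^2, i.e. c_0 = -3/2, c_1 = 4, c_2 = -4


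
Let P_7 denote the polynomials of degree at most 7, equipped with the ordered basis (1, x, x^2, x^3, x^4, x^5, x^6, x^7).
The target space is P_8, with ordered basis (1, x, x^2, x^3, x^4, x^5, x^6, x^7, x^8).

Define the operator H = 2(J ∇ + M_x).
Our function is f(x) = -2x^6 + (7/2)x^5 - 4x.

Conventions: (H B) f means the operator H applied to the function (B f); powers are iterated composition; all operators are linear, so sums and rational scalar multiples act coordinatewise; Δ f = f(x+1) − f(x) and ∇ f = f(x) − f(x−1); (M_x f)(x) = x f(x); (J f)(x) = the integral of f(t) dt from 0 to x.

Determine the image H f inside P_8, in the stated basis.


g(x) = -4x^7 + 3x^6 + 19x^5 - (75/2)x^4 + (130/3)x^3 - (75/2)x^2 + 3x

∇ f = -12x^5 + (95/2)x^4 - 75x^3 + 65x^2 - (59/2)x + 3/2
J ∇ f = -2x^6 + (19/2)x^5 - (75/4)x^4 + (65/3)x^3 - (59/4)x^2 + (3/2)x
M_x f = -2x^7 + (7/2)x^6 - 4x^2
(J ∇ + M_x) f = -2x^7 + (3/2)x^6 + (19/2)x^5 - (75/4)x^4 + (65/3)x^3 - (75/4)x^2 + (3/2)x
(2(J ∇ + M_x)) f = -4x^7 + 3x^6 + 19x^5 - (75/2)x^4 + (130/3)x^3 - (75/2)x^2 + 3x


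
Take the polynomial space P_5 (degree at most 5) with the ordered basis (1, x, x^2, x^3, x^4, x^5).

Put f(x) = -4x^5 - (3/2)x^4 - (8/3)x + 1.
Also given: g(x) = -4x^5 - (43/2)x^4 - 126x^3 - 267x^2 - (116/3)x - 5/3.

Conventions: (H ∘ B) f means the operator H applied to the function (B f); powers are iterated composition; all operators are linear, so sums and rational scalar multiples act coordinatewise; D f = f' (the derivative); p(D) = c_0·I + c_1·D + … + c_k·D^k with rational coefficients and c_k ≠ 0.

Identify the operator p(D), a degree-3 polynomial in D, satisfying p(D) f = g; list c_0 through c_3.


D^0 f = -4x^5 - (3/2)x^4 - (8/3)x + 1
D^1 f = -20x^4 - 6x^3 - 8/3
D^2 f = -80x^3 - 18x^2
D^3 f = -240x^2 - 36x
matching coefficients of g against c_0 f + c_1 Df + … from the top degree down determines the c_i
solution: c_0 = 1, c_1 = 1, c_2 = 3/2, c_3 = 1

c_0 = 1, c_1 = 1, c_2 = 3/2, c_3 = 1


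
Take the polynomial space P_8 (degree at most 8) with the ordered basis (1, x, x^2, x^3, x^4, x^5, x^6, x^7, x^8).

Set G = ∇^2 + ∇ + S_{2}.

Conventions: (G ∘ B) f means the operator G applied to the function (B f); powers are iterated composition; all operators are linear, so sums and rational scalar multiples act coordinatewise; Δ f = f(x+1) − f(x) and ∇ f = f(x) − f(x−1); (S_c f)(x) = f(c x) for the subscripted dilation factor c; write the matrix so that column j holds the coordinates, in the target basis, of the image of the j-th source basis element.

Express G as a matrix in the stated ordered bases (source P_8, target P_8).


image of 1: 1
image of x: 2x + 1
image of x^2: 4x^2 + 2x + 1
image of x^3: 8x^3 + 3x^2 + 3x - 5
image of x^4: 16x^4 + 4x^3 + 6x^2 - 20x + 13
image of x^5: 32x^5 + 5x^4 + 10x^3 - 50x^2 + 65x - 29
image of x^6: 64x^6 + 6x^5 + 15x^4 - 100x^3 + 195x^2 - 174x + 61
image of x^7: 128x^7 + 7x^6 + 21x^5 - 175x^4 + 455x^3 - 609x^2 + 427x - 125
image of x^8: 256x^8 + 8x^7 + 28x^6 - 280x^5 + 910x^4 - 1624x^3 + 1708x^2 - 1000x + 253
each image's coordinates form column j of the matrix

the matrix is [[1, 1, 1, -5, 13, -29, 61, -125, 253]; [0, 2, 2, 3, -20, 65, -174, 427, -1000]; [0, 0, 4, 3, 6, -50, 195, -609, 1708]; [0, 0, 0, 8, 4, 10, -100, 455, -1624]; [0, 0, 0, 0, 16, 5, 15, -175, 910]; [0, 0, 0, 0, 0, 32, 6, 21, -280]; [0, 0, 0, 0, 0, 0, 64, 7, 28]; [0, 0, 0, 0, 0, 0, 0, 128, 8]; [0, 0, 0, 0, 0, 0, 0, 0, 256]] (rows listed top to bottom)


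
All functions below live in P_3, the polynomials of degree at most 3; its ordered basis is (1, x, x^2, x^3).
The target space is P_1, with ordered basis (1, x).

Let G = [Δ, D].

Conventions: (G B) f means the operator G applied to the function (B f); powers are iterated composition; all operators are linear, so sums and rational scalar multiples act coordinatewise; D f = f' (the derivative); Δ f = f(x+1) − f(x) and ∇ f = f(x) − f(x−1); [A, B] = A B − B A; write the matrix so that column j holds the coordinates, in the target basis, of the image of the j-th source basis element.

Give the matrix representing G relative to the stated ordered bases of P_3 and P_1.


image of 1: 0
image of x: 0
image of x^2: 0
image of x^3: 0
each image's coordinates form column j of the matrix

the matrix is [[0, 0, 0, 0]; [0, 0, 0, 0]] (rows listed top to bottom)


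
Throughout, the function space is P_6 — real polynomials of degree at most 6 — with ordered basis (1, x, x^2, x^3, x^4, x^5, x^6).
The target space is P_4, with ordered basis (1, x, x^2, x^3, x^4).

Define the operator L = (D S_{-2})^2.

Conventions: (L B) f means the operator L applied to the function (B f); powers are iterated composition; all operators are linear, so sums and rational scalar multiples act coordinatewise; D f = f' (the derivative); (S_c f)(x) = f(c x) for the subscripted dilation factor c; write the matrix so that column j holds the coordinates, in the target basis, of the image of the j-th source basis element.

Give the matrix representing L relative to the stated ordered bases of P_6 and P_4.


image of 1: 0
image of x: 0
image of x^2: -16
image of x^3: -192x
image of x^4: -1536x^2
image of x^5: -10240x^3
image of x^6: -61440x^4
each image's coordinates form column j of the matrix

the matrix is [[0, 0, -16, 0, 0, 0, 0]; [0, 0, 0, -192, 0, 0, 0]; [0, 0, 0, 0, -1536, 0, 0]; [0, 0, 0, 0, 0, -10240, 0]; [0, 0, 0, 0, 0, 0, -61440]] (rows listed top to bottom)


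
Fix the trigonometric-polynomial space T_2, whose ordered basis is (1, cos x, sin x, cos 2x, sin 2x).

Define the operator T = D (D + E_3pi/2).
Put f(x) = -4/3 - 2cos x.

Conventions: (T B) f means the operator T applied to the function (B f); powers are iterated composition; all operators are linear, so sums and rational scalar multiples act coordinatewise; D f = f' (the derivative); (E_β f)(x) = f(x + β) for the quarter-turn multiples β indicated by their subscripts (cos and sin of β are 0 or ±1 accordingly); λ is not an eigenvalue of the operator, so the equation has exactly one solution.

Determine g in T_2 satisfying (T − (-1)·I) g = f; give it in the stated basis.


write g with unknown coordinates in the stated basis and equate coefficients in (T − (-1)·I) g = f
solving from the highest basis element down gives g = -4/3 - 2cos x
check: T g = 0
so T g − (-1)·g = -4/3 - 2cos x = f ✓

the image equals g(x) = -4/3 - 2cos x


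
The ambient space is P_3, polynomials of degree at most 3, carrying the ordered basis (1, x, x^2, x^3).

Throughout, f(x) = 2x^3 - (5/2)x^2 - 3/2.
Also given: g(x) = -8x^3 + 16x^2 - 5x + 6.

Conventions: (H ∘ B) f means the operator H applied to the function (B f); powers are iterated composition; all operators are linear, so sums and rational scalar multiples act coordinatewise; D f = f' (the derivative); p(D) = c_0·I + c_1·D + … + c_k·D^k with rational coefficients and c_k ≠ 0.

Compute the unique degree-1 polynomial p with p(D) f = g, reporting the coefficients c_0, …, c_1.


p(D) = -4·I + D, i.e. c_0 = -4, c_1 = 1

D^0 f = 2x^3 - (5/2)x^2 - 3/2
D^1 f = 6x^2 - 5x
matching coefficients of g against c_0 f + c_1 Df + … from the top degree down determines the c_i
solution: c_0 = -4, c_1 = 1


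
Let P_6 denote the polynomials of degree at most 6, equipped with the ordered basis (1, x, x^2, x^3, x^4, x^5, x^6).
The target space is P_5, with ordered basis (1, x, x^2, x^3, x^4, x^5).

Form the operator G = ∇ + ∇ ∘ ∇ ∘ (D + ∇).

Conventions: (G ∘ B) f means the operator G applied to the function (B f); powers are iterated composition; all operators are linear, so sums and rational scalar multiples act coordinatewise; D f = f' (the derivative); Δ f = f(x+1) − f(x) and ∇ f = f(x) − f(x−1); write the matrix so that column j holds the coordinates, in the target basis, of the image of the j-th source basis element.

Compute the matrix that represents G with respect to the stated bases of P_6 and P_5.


image of 1: 0
image of x: 1
image of x^2: 2x - 1
image of x^3: 3x^2 - 3x + 13
image of x^4: 4x^3 - 6x^2 + 52x - 61
image of x^5: 5x^4 - 10x^3 + 130x^2 - 305x + 221
image of x^6: 6x^5 - 15x^4 + 260x^3 - 915x^2 + 1326x - 721
each image's coordinates form column j of the matrix

the matrix is [[0, 1, -1, 13, -61, 221, -721]; [0, 0, 2, -3, 52, -305, 1326]; [0, 0, 0, 3, -6, 130, -915]; [0, 0, 0, 0, 4, -10, 260]; [0, 0, 0, 0, 0, 5, -15]; [0, 0, 0, 0, 0, 0, 6]] (rows listed top to bottom)


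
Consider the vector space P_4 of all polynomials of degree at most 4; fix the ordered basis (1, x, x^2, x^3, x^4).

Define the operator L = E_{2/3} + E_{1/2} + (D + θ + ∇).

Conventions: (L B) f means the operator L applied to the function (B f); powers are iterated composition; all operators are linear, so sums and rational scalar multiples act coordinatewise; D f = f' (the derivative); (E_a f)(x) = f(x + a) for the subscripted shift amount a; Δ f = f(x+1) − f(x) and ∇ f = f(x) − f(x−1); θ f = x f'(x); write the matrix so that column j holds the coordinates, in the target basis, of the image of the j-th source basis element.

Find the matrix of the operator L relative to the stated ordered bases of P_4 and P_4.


image of 1: 2
image of x: 3x + 19/6
image of x^2: 4x^2 + (19/3)x - 11/36
image of x^3: 5x^3 + (19/2)x^2 - (11/12)x + 307/216
image of x^4: 6x^4 + (38/3)x^3 - (11/6)x^2 + (307/54)x - 959/1296
each image's coordinates form column j of the matrix

the matrix is [[2, 19/6, -11/36, 307/216, -959/1296]; [0, 3, 19/3, -11/12, 307/54]; [0, 0, 4, 19/2, -11/6]; [0, 0, 0, 5, 38/3]; [0, 0, 0, 0, 6]] (rows listed top to bottom)


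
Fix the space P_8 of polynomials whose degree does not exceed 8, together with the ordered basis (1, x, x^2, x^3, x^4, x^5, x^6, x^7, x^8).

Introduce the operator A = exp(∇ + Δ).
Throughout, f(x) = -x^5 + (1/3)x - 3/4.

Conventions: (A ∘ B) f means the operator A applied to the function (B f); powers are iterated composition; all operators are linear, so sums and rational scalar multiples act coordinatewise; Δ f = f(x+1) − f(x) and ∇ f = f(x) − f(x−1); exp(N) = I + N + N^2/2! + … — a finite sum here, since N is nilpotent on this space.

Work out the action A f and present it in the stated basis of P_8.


order-1 term: -10x^4 - 20x^2 - 4/3
order-2 term: -40x^3 - 80x
order-3 term: -80x^2 - 80
order-4 term: -80x
order-5 term: -32
the series for exp(∇ + Δ) f terminates at order 5
exp(∇ + Δ) f = -x^5 - 10x^4 - 40x^3 - 100x^2 - (479/3)x - 1369/12

g(x) = -x^5 - 10x^4 - 40x^3 - 100x^2 - (479/3)x - 1369/12


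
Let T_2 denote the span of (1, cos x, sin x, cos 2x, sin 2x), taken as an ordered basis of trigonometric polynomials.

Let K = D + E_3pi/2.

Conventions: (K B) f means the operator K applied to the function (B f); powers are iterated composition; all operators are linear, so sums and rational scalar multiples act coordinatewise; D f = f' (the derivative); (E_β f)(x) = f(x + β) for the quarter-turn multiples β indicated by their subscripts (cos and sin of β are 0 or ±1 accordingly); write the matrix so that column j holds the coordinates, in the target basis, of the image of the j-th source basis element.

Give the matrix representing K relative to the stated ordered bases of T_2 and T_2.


the matrix is [[1, 0, 0, 0, 0]; [0, 0, 0, 0, 0]; [0, 0, 0, 0, 0]; [0, 0, 0, -1, 2]; [0, 0, 0, -2, -1]] (rows listed top to bottom)

image of 1: 1
image of cos x: 0
image of sin x: 0
image of cos 2x: -cos 2x - 2sin 2x
image of sin 2x: 2cos 2x - sin 2x
each image's coordinates form column j of the matrix


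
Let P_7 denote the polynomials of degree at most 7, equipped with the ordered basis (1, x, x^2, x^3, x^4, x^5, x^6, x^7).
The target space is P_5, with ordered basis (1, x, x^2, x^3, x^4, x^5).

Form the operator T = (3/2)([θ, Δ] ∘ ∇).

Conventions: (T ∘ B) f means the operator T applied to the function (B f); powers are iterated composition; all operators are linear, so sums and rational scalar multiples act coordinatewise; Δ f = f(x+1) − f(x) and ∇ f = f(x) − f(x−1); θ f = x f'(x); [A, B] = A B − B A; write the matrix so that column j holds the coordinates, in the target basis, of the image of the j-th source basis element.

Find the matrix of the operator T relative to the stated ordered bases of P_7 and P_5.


image of 1: 0
image of x: 0
image of x^2: -3
image of x^3: -9x - 9/2
image of x^4: -18x^2 - 18x - 6
image of x^5: -30x^3 - 45x^2 - 30x - 15/2
image of x^6: -45x^4 - 90x^3 - 90x^2 - 45x - 9
image of x^7: -63x^5 - (315/2)x^4 - 210x^3 - (315/2)x^2 - 63x - 21/2
each image's coordinates form column j of the matrix

the matrix is [[0, 0, -3, -9/2, -6, -15/2, -9, -21/2]; [0, 0, 0, -9, -18, -30, -45, -63]; [0, 0, 0, 0, -18, -45, -90, -315/2]; [0, 0, 0, 0, 0, -30, -90, -210]; [0, 0, 0, 0, 0, 0, -45, -315/2]; [0, 0, 0, 0, 0, 0, 0, -63]] (rows listed top to bottom)


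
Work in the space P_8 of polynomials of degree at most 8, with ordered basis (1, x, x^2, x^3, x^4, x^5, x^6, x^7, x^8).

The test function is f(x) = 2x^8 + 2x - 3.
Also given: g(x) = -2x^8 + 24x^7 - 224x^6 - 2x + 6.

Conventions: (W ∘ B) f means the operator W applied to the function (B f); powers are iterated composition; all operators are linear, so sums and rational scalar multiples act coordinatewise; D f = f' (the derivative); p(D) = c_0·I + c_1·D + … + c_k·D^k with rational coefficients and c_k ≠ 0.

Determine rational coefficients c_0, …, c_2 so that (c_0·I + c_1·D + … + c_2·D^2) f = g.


D^0 f = 2x^8 + 2x - 3
D^1 f = 16x^7 + 2
D^2 f = 112x^6
matching coefficients of g against c_0 f + c_1 Df + … from the top degree down determines the c_i
solution: c_0 = -1, c_1 = 3/2, c_2 = -2

c_0 = -1, c_1 = 3/2, c_2 = -2


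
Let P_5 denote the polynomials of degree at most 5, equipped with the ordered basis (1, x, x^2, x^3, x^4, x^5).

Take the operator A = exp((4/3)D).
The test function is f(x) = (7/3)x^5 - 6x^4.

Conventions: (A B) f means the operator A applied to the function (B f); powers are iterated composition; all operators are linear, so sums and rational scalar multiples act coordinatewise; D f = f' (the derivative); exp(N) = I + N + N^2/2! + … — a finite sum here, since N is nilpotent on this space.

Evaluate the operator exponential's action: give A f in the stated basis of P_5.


the result is g(x) = (7/3)x^5 + (86/9)x^4 + (256/27)x^3 - (704/81)x^2 - (4864/243)x - 6656/729

order-1 term: (140/9)x^4 - 32x^3
order-2 term: (1120/27)x^3 - 64x^2
order-3 term: (4480/81)x^2 - (512/9)x
order-4 term: (8960/243)x - 512/27
order-5 term: 7168/729
the series for exp((4/3)D) f terminates at order 5
exp((4/3)D) f = (7/3)x^5 + (86/9)x^4 + (256/27)x^3 - (704/81)x^2 - (4864/243)x - 6656/729


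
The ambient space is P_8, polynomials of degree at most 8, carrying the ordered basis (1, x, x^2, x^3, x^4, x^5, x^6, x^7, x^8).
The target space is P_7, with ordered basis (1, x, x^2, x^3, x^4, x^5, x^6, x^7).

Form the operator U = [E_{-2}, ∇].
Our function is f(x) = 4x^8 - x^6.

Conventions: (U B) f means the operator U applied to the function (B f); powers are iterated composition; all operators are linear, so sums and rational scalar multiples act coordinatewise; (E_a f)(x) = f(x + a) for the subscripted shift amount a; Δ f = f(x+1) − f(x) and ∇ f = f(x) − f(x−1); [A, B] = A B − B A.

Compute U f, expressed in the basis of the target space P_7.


the image equals g(x) = 0

∇ f = 32x^7 - 112x^6 + 218x^5 - 265x^4 + 204x^3 - 97x^2 + 26x - 3
E_{-2} ∇ f = 32x^7 - 560x^6 + 4250x^5 - 18125x^4 + 46884x^3 - 73505x^2 + 64622x - 24555
E_{-2} f = 4x^8 - 64x^7 + 447x^6 - 1780x^5 + 4420x^4 - 7008x^3 + 6928x^2 - 3904x + 960
∇ E_{-2} f = 32x^7 - 560x^6 + 4250x^5 - 18125x^4 + 46884x^3 - 73505x^2 + 64622x - 24555
[E_{-2}, ∇] f = 0


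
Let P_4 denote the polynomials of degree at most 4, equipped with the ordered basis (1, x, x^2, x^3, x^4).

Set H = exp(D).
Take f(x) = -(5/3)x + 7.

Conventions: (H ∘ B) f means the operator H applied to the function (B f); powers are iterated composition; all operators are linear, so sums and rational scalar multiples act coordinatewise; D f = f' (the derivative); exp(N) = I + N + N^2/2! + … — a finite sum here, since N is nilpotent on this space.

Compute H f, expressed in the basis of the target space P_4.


order-1 term: -5/3
the series for exp(D) f terminates at order 1
exp(D) f = -(5/3)x + 16/3

the result is g(x) = -(5/3)x + 16/3


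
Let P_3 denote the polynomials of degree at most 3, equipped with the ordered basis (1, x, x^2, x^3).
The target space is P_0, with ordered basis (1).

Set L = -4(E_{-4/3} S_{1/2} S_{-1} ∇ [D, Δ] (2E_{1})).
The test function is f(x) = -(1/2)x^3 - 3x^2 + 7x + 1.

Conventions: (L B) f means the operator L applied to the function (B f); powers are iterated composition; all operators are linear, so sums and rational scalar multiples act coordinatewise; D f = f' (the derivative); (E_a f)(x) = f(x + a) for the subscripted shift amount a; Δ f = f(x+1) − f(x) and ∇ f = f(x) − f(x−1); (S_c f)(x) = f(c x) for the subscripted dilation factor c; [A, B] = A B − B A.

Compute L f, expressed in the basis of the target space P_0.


E_{1} f = -(1/2)x^3 - (9/2)x^2 - (1/2)x + 9/2
(2E_{1}) f = -x^3 - 9x^2 - x + 9
Δ (2E_{1}) f = -3x^2 - 21x - 11
D Δ (2E_{1}) f = -6x - 21
D (2E_{1}) f = -3x^2 - 18x - 1
Δ D (2E_{1}) f = -6x - 21
[D, Δ] (2E_{1}) f = 0
∇ ([D, Δ] (2E_{1})) f = 0
S_{-1} ∇ ([D, Δ] (2E_{1})) f = 0
S_{1/2} S_{-1} ∇ ([D, Δ] (2E_{1})) f = 0
E_{-4/3} (S_{1/2} S_{-1} ∇) ([D, Δ] (2E_{1})) f = 0
(-4(E_{-4/3} S_{1/2} S_{-1} ∇ [D, Δ] (2E_{1}))) f = 0

g(x) = 0


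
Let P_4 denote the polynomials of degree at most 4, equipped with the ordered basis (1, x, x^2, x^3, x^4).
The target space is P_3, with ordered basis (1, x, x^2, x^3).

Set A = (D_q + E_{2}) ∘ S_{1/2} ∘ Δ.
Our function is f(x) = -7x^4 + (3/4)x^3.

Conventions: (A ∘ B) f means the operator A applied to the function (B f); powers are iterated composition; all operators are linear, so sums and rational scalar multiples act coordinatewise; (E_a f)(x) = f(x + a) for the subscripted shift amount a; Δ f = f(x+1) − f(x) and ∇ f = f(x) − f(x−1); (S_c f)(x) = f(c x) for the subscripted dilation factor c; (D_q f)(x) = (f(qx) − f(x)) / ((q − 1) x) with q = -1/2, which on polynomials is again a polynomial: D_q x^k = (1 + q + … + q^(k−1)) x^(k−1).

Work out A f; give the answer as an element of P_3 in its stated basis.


Δ f = -28x^3 - (159/4)x^2 - (103/4)x - 25/4
S_{1/2} Δ f = -(7/2)x^3 - (159/16)x^2 - (103/8)x - 25/4
D_q (S_{1/2} ∘ Δ) f = -(21/8)x^2 - (159/32)x - 103/8
E_{2} (S_{1/2} ∘ Δ) f = -(7/2)x^3 - (495/16)x^2 - (757/8)x - 399/4
(D_q + E_{2}) (S_{1/2} ∘ Δ) f = -(7/2)x^3 - (537/16)x^2 - (3187/32)x - 901/8

the image equals g(x) = -(7/2)x^3 - (537/16)x^2 - (3187/32)x - 901/8


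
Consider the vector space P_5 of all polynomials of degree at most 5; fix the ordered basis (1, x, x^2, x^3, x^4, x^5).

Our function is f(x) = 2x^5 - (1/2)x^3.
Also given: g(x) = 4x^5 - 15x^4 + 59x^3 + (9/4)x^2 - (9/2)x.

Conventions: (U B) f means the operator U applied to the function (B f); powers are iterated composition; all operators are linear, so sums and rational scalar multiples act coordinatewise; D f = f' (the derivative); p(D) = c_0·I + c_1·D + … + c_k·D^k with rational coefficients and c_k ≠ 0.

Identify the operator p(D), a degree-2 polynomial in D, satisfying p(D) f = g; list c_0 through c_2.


c_0 = 2, c_1 = -3/2, c_2 = 3/2

D^0 f = 2x^5 - (1/2)x^3
D^1 f = 10x^4 - (3/2)x^2
D^2 f = 40x^3 - 3x
matching coefficients of g against c_0 f + c_1 Df + … from the top degree down determines the c_i
solution: c_0 = 2, c_1 = -3/2, c_2 = 3/2


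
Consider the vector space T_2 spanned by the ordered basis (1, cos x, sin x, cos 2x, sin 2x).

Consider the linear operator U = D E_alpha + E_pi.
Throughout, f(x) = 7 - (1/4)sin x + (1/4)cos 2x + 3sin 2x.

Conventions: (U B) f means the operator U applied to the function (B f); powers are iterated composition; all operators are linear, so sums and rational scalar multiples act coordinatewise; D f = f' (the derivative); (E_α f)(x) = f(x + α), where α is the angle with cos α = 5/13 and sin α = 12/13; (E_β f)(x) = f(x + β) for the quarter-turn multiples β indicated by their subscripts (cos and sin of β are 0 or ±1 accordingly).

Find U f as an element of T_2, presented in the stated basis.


the result is g(x) = 7 - (5/52)cos x + (25/52)sin x - (2927/676)cos 2x - (307/338)sin 2x

E_alpha f = 7 - (3/13)cos x - (5/52)sin x + (1321/676)cos 2x - (387/169)sin 2x
D E_alpha f = -(5/52)cos x + (3/13)sin x - (774/169)cos 2x - (1321/338)sin 2x
E_pi f = 7 + (1/4)sin x + (1/4)cos 2x + 3sin 2x
(D E_alpha + E_pi) f = 7 - (5/52)cos x + (25/52)sin x - (2927/676)cos 2x - (307/338)sin 2x


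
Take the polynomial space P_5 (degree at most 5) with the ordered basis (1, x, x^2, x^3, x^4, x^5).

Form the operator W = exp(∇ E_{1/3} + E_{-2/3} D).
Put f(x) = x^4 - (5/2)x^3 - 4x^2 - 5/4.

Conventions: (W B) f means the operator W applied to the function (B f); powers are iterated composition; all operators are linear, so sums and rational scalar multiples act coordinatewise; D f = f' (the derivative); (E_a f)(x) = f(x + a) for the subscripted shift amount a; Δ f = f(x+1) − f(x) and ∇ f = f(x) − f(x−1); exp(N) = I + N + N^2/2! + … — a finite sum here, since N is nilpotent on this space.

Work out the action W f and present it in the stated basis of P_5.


order-1 term: 8x^3 - 25x^2 + (19/6)x + 61/54
order-2 term: 24x^2 - 70x + 92/3
order-3 term: 32x - 60
order-4 term: 16
the series for exp(∇ E_{1/3} + E_{-2/3} D) f terminates at order 4
exp(∇ E_{1/3} + E_{-2/3} D) f = x^4 + (11/2)x^3 - 5x^2 - (209/6)x - 1453/108

the result is g(x) = x^4 + (11/2)x^3 - 5x^2 - (209/6)x - 1453/108


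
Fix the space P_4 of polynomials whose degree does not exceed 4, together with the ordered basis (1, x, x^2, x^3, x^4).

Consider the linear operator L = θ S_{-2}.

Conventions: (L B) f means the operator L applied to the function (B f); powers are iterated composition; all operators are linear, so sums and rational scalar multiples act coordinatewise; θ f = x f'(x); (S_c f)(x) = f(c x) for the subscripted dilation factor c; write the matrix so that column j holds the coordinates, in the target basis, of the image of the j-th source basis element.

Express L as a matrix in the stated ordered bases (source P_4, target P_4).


image of 1: 0
image of x: -2x
image of x^2: 8x^2
image of x^3: -24x^3
image of x^4: 64x^4
each image's coordinates form column j of the matrix

the matrix is [[0, 0, 0, 0, 0]; [0, -2, 0, 0, 0]; [0, 0, 8, 0, 0]; [0, 0, 0, -24, 0]; [0, 0, 0, 0, 64]] (rows listed top to bottom)


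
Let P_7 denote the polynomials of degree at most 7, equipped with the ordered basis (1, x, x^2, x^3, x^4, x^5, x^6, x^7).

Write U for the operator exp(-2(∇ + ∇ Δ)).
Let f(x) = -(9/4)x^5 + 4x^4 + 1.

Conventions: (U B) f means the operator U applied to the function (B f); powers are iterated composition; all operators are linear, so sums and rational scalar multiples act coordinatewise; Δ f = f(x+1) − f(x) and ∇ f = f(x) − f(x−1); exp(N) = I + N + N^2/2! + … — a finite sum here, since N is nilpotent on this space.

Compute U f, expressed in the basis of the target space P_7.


order-1 term: (45/2)x^4 + 13x^3 - 3x^2 - (19/2)x - 7/2
order-2 term: -90x^3 - 174x^2 - 123x - 23
order-3 term: 180x^2 + 412x + 258
order-4 term: -180x - 296
order-5 term: 72
the series for exp(-2(∇ + ∇ Δ)) f terminates at order 5
exp(-2(∇ + ∇ Δ)) f = -(9/4)x^5 + (53/2)x^4 - 77x^3 + 3x^2 + (199/2)x + 17/2

g(x) = -(9/4)x^5 + (53/2)x^4 - 77x^3 + 3x^2 + (199/2)x + 17/2


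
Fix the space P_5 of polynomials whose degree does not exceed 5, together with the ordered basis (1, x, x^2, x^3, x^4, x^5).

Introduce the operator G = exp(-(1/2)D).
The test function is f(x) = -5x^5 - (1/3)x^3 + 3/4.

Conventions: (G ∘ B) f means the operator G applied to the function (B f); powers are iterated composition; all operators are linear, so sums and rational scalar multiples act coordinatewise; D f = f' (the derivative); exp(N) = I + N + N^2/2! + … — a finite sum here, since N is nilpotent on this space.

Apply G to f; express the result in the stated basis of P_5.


order-1 term: (25/2)x^4 + (1/2)x^2
order-2 term: -(25/2)x^3 - (1/4)x
order-3 term: (25/4)x^2 + 1/24
order-4 term: -(25/16)x
order-5 term: 5/32
the series for exp(-(1/2)D) f terminates at order 5
exp(-(1/2)D) f = -5x^5 + (25/2)x^4 - (77/6)x^3 + (27/4)x^2 - (29/16)x + 91/96

the result is g(x) = -5x^5 + (25/2)x^4 - (77/6)x^3 + (27/4)x^2 - (29/16)x + 91/96


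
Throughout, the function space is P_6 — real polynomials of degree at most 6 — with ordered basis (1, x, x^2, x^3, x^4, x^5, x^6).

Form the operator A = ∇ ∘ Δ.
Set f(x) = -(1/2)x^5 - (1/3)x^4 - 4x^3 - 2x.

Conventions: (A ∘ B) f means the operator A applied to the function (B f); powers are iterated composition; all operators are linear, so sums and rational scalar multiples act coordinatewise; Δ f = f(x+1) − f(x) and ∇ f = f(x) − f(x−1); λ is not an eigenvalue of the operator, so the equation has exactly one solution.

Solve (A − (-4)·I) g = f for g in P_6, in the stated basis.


the image equals g(x) = -(1/8)x^5 - (1/12)x^4 - (3/8)x^3 + (1/4)x^2 + (3/8)x - 1/12

write g with unknown coordinates in the stated basis and equate coefficients in (A − (-4)·I) g = f
solving from the highest basis element down gives g = -(1/8)x^5 - (1/12)x^4 - (3/8)x^3 + (1/4)x^2 + (3/8)x - 1/12
check: A g = -(5/2)x^3 - x^2 - (7/2)x + 1/3
so A g − (-4)·g = -(1/2)x^5 - (1/3)x^4 - 4x^3 - 2x = f ✓


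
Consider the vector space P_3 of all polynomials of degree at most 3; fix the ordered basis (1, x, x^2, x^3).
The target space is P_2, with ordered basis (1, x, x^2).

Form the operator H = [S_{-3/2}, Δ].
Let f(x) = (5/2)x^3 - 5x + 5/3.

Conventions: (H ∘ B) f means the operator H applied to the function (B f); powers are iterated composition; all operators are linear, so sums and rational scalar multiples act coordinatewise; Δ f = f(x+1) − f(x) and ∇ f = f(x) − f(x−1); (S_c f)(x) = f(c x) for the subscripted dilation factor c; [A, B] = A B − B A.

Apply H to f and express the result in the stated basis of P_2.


the result is g(x) = (675/16)x^2 + (225/16)x - 25/16

Δ f = (15/2)x^2 + (15/2)x - 5/2
S_{-3/2} Δ f = (135/8)x^2 - (45/4)x - 5/2
S_{-3/2} f = -(135/16)x^3 + (15/2)x + 5/3
Δ S_{-3/2} f = -(405/16)x^2 - (405/16)x - 15/16
[S_{-3/2}, Δ] f = (675/16)x^2 + (225/16)x - 25/16


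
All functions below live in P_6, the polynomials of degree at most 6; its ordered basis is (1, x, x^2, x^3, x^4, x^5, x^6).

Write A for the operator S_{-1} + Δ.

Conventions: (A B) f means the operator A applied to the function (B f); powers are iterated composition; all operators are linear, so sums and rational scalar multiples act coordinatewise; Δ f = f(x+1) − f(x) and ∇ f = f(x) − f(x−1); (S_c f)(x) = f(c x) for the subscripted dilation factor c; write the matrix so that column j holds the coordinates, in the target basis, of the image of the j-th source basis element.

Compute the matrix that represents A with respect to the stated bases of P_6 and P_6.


image of 1: 1
image of x: -x + 1
image of x^2: x^2 + 2x + 1
image of x^3: -x^3 + 3x^2 + 3x + 1
image of x^4: x^4 + 4x^3 + 6x^2 + 4x + 1
image of x^5: -x^5 + 5x^4 + 10x^3 + 10x^2 + 5x + 1
image of x^6: x^6 + 6x^5 + 15x^4 + 20x^3 + 15x^2 + 6x + 1
each image's coordinates form column j of the matrix

the matrix is [[1, 1, 1, 1, 1, 1, 1]; [0, -1, 2, 3, 4, 5, 6]; [0, 0, 1, 3, 6, 10, 15]; [0, 0, 0, -1, 4, 10, 20]; [0, 0, 0, 0, 1, 5, 15]; [0, 0, 0, 0, 0, -1, 6]; [0, 0, 0, 0, 0, 0, 1]] (rows listed top to bottom)


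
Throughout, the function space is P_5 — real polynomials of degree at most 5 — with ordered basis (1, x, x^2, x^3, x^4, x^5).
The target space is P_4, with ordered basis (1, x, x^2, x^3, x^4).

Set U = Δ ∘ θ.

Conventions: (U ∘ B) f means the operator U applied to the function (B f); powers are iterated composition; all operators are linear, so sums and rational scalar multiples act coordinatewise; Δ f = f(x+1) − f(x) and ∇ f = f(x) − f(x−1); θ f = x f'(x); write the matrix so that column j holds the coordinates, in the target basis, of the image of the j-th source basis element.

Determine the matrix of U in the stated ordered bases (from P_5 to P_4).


the matrix is [[0, 1, 2, 3, 4, 5]; [0, 0, 4, 9, 16, 25]; [0, 0, 0, 9, 24, 50]; [0, 0, 0, 0, 16, 50]; [0, 0, 0, 0, 0, 25]] (rows listed top to bottom)

image of 1: 0
image of x: 1
image of x^2: 4x + 2
image of x^3: 9x^2 + 9x + 3
image of x^4: 16x^3 + 24x^2 + 16x + 4
image of x^5: 25x^4 + 50x^3 + 50x^2 + 25x + 5
each image's coordinates form column j of the matrix


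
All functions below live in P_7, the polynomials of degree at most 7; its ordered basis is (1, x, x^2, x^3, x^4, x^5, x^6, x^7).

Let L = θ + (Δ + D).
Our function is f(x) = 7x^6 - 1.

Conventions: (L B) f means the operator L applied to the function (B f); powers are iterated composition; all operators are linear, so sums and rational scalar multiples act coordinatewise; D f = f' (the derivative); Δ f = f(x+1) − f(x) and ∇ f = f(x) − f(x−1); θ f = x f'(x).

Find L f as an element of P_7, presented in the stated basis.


the result is g(x) = 42x^6 + 84x^5 + 105x^4 + 140x^3 + 105x^2 + 42x + 7

θ f = 42x^6
Δ f = 42x^5 + 105x^4 + 140x^3 + 105x^2 + 42x + 7
D f = 42x^5
(Δ + D) f = 84x^5 + 105x^4 + 140x^3 + 105x^2 + 42x + 7
(θ + (Δ + D)) f = 42x^6 + 84x^5 + 105x^4 + 140x^3 + 105x^2 + 42x + 7


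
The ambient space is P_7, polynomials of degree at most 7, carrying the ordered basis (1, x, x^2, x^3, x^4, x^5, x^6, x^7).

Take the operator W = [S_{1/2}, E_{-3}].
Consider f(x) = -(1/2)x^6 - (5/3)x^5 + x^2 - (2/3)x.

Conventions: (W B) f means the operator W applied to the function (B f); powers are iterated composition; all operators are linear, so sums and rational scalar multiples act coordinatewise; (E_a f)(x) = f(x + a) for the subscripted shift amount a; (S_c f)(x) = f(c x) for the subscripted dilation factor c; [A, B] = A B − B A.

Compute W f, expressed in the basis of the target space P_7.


E_{-3} f = -(1/2)x^6 + (22/3)x^5 - (85/2)x^4 + 120x^3 - (313/2)x^2 + (142/3)x + 103/2
S_{1/2} E_{-3} f = -(1/128)x^6 + (11/48)x^5 - (85/32)x^4 + 15x^3 - (313/8)x^2 + (71/3)x + 103/2
S_{1/2} f = -(1/128)x^6 - (5/96)x^5 + (1/4)x^2 - (1/3)x
E_{-3} S_{1/2} f = -(1/128)x^6 + (17/192)x^5 - (35/128)x^4 - (15/32)x^3 + (617/128)x^2 - (2215/192)x + 1307/128
[S_{1/2}, E_{-3}] f = (9/64)x^5 - (305/128)x^4 + (495/32)x^3 - (5625/128)x^2 + (2253/64)x + 5285/128

the image equals g(x) = (9/64)x^5 - (305/128)x^4 + (495/32)x^3 - (5625/128)x^2 + (2253/64)x + 5285/128


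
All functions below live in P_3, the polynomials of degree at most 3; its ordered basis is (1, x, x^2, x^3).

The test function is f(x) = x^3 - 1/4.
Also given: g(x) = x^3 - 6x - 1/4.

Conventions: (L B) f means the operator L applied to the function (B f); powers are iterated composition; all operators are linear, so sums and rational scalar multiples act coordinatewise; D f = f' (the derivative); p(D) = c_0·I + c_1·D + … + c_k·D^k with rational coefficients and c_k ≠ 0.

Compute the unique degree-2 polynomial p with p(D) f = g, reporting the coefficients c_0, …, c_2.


c_0 = 1, c_1 = 0, c_2 = -1

D^0 f = x^3 - 1/4
D^1 f = 3x^2
D^2 f = 6x
matching coefficients of g against c_0 f + c_1 Df + … from the top degree down determines the c_i
solution: c_0 = 1, c_1 = 0, c_2 = -1


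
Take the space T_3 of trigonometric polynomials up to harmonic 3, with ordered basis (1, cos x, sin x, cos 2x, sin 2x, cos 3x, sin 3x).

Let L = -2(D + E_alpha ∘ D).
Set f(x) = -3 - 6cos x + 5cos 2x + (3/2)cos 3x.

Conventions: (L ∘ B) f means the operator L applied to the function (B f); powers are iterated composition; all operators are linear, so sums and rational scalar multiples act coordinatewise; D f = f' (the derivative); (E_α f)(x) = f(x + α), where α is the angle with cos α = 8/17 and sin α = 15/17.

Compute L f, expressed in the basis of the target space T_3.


g(x) = -(180/17)cos x - (300/17)sin x + (4800/289)cos 2x + (2560/289)sin 2x - (4455/4913)cos 3x + (225/4913)sin 3x

D f = 6sin x - 10sin 2x - (9/2)sin 3x
D f = 6sin x - 10sin 2x - (9/2)sin 3x
E_alpha D f = (90/17)cos x + (48/17)sin x - (2400/289)cos 2x + (1610/289)sin 2x + (4455/9826)cos 3x + (21996/4913)sin 3x
(D + E_alpha ∘ D) f = (90/17)cos x + (150/17)sin x - (2400/289)cos 2x - (1280/289)sin 2x + (4455/9826)cos 3x - (225/9826)sin 3x
(-2(D + E_alpha ∘ D)) f = -(180/17)cos x - (300/17)sin x + (4800/289)cos 2x + (2560/289)sin 2x - (4455/4913)cos 3x + (225/4913)sin 3x


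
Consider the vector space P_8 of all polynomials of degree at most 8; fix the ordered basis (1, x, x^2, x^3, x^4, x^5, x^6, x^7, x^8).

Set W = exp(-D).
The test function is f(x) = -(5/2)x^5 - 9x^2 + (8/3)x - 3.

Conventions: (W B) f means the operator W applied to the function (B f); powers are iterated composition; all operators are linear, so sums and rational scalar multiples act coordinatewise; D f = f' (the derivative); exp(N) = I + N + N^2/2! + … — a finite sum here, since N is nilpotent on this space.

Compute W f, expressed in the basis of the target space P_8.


the result is g(x) = -(5/2)x^5 + (25/2)x^4 - 25x^3 + 16x^2 + (49/6)x - 73/6

order-1 term: (25/2)x^4 + 18x - 8/3
order-2 term: -25x^3 - 9
order-3 term: 25x^2
order-4 term: -(25/2)x
order-5 term: 5/2
the series for exp(-D) f terminates at order 5
exp(-D) f = -(5/2)x^5 + (25/2)x^4 - 25x^3 + 16x^2 + (49/6)x - 73/6


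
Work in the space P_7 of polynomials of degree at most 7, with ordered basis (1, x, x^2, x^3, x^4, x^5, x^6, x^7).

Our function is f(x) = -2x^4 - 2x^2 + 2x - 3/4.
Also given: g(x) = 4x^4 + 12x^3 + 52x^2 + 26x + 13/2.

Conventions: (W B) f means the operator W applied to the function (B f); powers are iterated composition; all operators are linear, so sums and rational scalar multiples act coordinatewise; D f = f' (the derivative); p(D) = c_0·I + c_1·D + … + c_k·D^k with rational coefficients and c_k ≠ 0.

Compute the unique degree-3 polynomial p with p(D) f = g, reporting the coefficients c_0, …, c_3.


p(D) = -2·I − (3/2)·D − 2·D^2 − (1/2)·D^3, i.e. c_0 = -2, c_1 = -3/2, c_2 = -2, c_3 = -1/2

D^0 f = -2x^4 - 2x^2 + 2x - 3/4
D^1 f = -8x^3 - 4x + 2
D^2 f = -24x^2 - 4
D^3 f = -48x
matching coefficients of g against c_0 f + c_1 Df + … from the top degree down determines the c_i
solution: c_0 = -2, c_1 = -3/2, c_2 = -2, c_3 = -1/2


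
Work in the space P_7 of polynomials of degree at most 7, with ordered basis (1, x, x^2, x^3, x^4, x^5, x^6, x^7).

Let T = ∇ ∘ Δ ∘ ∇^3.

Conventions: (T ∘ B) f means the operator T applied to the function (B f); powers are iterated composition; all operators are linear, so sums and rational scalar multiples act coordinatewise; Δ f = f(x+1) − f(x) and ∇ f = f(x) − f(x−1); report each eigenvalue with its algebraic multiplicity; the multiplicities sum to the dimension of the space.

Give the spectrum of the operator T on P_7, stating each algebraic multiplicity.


λ = 0 (multiplicity 8)

image of 1: 0
image of x: 0
image of x^2: 0
image of x^3: 0
image of x^4: 0
image of x^5: 120
image of x^6: 720x - 1080
image of x^7: 2520x^2 - 7560x + 6720
the matrix is upper triangular; its diagonal is (0, 0, 0, 0, 0, 0, 0, 0)
for a triangular matrix the eigenvalues are the diagonal entries, with algebraic multiplicity their repetition count


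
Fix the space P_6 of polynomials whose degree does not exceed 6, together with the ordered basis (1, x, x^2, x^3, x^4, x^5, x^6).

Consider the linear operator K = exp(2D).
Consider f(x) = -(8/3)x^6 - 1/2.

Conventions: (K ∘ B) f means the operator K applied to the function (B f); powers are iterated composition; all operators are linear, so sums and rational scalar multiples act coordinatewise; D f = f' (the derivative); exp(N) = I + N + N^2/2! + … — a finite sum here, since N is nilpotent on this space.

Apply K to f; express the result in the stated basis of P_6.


order-1 term: -32x^5
order-2 term: -160x^4
order-3 term: -(1280/3)x^3
order-4 term: -640x^2
order-5 term: -512x
order-6 term: -512/3
the series for exp(2D) f terminates at order 6
exp(2D) f = -(8/3)x^6 - 32x^5 - 160x^4 - (1280/3)x^3 - 640x^2 - 512x - 1027/6

the image equals g(x) = -(8/3)x^6 - 32x^5 - 160x^4 - (1280/3)x^3 - 640x^2 - 512x - 1027/6
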